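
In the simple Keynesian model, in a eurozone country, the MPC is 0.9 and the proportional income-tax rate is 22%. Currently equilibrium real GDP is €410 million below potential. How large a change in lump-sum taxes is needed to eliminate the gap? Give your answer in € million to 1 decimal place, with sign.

−€135.8 million

Spending multiplier = 1/(1 − c(1−t)) = 1/(1 − 0.9×0.78) = 1/0.298 ≈ 3.356.
Tax multiplier = −c·k = −0.9/0.298 ≈ −3.02. Need ΔY = +€410 million, so ΔT = ΔY/(−c·k) = −(+€410 million) × 0.298 / 0.9 ≈ −€135.8 million.
The government should cut lump-sum taxes by €135.8 million.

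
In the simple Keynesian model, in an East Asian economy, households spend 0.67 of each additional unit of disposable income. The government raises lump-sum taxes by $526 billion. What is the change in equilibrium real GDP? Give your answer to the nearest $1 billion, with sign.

A lump-sum tax change of +$526 billion shifts disposable income by −$526 billion; first-round consumption changes by −c × ΔT = −0.67 × (+$526 billion) = −$352.42 billion.
Expenditure multiplier = 1/(1 − MPC) = 1/(1 − 0.67) = 1/0.33 ≈ 3.03.
The tax multiplier is −c × k ≈ −2.03, so ΔY = k × (−c·ΔT) = (−$352.42 billion) / 0.33 ≈ −$1,068 billion.

−$1,068 billion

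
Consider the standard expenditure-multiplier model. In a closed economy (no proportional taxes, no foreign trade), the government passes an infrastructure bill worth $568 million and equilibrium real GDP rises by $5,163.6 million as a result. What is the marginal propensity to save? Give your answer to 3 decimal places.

Implied spending multiplier k = ΔY/ΔG = 5,163.6/568 ≈ 9.0908.
Since k = 1/(1 − MPC), MPC = 1 − 1/k = 1 − ΔG/ΔY = 1 − 568/5,163.6 ≈ 0.890.
MPS = 1 − MPC = 0.110.

0.110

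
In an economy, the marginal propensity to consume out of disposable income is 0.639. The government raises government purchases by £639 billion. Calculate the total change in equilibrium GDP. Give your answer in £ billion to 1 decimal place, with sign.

+£1,770.1 billion

Government-spending multiplier = 1/(1 − MPC) = 1/(1 − 0.639) = 1/0.361 ≈ 2.77.
ΔY = k × ΔG = (+£639 billion) / 0.361 ≈ +£1,770.1 billion.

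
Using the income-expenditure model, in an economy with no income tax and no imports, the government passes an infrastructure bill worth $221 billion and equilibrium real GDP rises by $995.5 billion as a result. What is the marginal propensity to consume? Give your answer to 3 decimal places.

Implied spending multiplier k = ΔY/ΔG = 995.5/221 ≈ 4.5045.
Since k = 1/(1 − MPC), MPC = 1 − 1/k = 1 − ΔG/ΔY = 1 − 221/995.5 ≈ 0.778.

0.778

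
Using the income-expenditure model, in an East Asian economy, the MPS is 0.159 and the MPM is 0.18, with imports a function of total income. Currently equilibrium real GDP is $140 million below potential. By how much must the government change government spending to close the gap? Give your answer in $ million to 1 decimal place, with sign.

+$47.5 million

MPC = 1 − MPS = 1 − 0.159 = 0.841.
Spending multiplier = 1/(1 − c + m) = 1/(1 − 0.841 + 0.18) = 1/0.339 ≈ 2.95.
Need ΔY = +$140 million, so ΔG = ΔY/k = (+$140 million) × 0.339 ≈ +$47.5 million.
The government should increase government spending by $47.5 million.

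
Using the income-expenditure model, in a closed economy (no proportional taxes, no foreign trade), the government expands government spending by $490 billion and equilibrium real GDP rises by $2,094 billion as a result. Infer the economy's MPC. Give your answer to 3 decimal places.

0.766

Implied spending multiplier k = ΔY/ΔG = 2,094/490 ≈ 4.2735.
Since k = 1/(1 − MPC), MPC = 1 − 1/k = 1 − ΔG/ΔY = 1 − 490/2,094 ≈ 0.766.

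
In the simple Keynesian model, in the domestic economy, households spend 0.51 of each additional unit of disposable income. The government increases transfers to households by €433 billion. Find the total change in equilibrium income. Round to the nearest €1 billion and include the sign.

+€451 billion

The transfer change shifts disposable income by +€433 billion, so first-round consumption changes by c·ΔTR = 0.51 × (+€433 billion) = +€220.83 billion.
Expenditure multiplier = 1/(1 − MPC) = 1/(1 − 0.51) = 1/0.49 ≈ 2.041.
The transfer multiplier is c × k ≈ 1.041, so ΔY = k × (c·ΔTR) = (+€220.83 billion) / 0.49 ≈ +€451 billion.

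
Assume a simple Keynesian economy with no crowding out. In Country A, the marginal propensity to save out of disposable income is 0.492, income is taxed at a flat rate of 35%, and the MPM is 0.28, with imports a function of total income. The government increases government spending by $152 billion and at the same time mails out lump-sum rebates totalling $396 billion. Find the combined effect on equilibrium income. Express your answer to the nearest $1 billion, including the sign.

MPC = 1 − MPS = 1 − 0.492 = 0.508.
Expenditure multiplier = 1/(1 − c(1−t) + m) = 1/(1 − 0.508×0.65 + 0.28) = 1/0.9498 ≈ 1.053.
ΔG contributes k·ΔG = (+$152 billion) / 0.9498 ≈ +$160 billion.
ΔT of −$396 billion changes first-round spending by −c·ΔT = +$201.168 billion, contributing k·(−c·ΔT) = (+$201.168 billion) / 0.9498 ≈ +$211.8 billion.
Net ΔY = k(ΔG − c·ΔT) = (+$353.168 billion) / 0.9498 ≈ +$372 billion.

+$372 billion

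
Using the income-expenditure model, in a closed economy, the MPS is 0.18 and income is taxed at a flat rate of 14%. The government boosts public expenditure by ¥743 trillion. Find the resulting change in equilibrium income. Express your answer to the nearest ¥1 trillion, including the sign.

+¥2,520 trillion

MPC = 1 − MPS = 1 − 0.18 = 0.82.
Spending multiplier = 1/(1 − c(1−t)) = 1/(1 − 0.82×0.86) = 1/0.2948 ≈ 3.392.
ΔY = k × ΔG = (+¥743 trillion) / 0.2948 ≈ +¥2,520 trillion.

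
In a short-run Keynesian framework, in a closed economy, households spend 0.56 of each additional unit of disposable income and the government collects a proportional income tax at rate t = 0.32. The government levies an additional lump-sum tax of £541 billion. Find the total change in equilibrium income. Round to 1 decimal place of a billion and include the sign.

−£489.3 billion

A lump-sum tax change of +£541 billion shifts disposable income by −£541 billion; first-round consumption changes by −c × ΔT = −0.56 × (+£541 billion) = −£302.96 billion.
Expenditure multiplier = 1/(1 − c(1−t)) = 1/(1 − 0.56×0.68) = 1/0.6192 ≈ 1.615.
The tax multiplier is −c × k ≈ −0.904, so ΔY = k × (−c·ΔT) = (−£302.96 billion) / 0.6192 ≈ −£489.3 billion.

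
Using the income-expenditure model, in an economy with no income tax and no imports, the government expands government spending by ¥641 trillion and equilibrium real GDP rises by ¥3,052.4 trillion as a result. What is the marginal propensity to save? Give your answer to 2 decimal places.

0.21

Implied spending multiplier k = ΔY/ΔG = 3,052.4/641 ≈ 4.7619.
Since k = 1/(1 − MPC), MPC = 1 − 1/k = 1 − ΔG/ΔY = 1 − 641/3,052.4 ≈ 0.79.
MPS = 1 − MPC = 0.21.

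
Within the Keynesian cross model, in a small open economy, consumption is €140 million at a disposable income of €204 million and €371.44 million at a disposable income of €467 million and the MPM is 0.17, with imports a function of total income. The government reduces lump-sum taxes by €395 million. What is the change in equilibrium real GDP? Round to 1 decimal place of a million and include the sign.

+€1,198.6 million

MPC = ΔC/ΔYd = (371.44 − 140)/(467 − 204) = 231.44/263 = 0.88.
A lump-sum tax change of −€395 million shifts disposable income by +€395 million; first-round consumption changes by −c × ΔT = −0.88 × (−€395 million) = +€347.6 million.
Expenditure multiplier = 1/(1 − c + m) = 1/(1 − 0.88 + 0.17) = 1/0.29 ≈ 3.448.
The tax multiplier is −c × k ≈ −3.034, so ΔY = k × (−c·ΔT) = (+€347.6 million) / 0.29 ≈ +€1,198.6 million.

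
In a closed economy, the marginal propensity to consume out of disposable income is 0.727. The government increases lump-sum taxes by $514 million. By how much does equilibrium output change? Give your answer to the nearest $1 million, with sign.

A lump-sum tax change of +$514 million shifts disposable income by −$514 million; first-round consumption changes by −c × ΔT = −0.727 × (+$514 million) = −$373.678 million.
Expenditure multiplier = 1/(1 − MPC) = 1/(1 − 0.727) = 1/0.273 ≈ 3.663.
The tax multiplier is −c × k ≈ −2.663, so ΔY = k × (−c·ΔT) = (−$373.678 million) / 0.273 ≈ −$1,369 million.

−$1,369 million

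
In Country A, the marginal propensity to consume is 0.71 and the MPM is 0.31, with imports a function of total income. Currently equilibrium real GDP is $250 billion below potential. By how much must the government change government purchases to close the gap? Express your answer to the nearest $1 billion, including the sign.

Spending multiplier = 1/(1 − c + m) = 1/(1 − 0.71 + 0.31) = 1/0.6 ≈ 1.667.
Need ΔY = +$250 billion, so ΔG = ΔY/k = (+$250 billion) × 0.6 = +$150 billion.
The government should increase government purchases by $150 billion.

+$150 billion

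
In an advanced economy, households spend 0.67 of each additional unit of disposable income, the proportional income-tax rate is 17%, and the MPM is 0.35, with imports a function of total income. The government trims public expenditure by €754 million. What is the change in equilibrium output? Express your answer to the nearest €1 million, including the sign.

Government-spending multiplier = 1/(1 − c(1−t) + m) = 1/(1 − 0.67×0.83 + 0.35) = 1/0.7939 ≈ 1.26.
ΔY = k × ΔG = (−€754 million) / 0.7939 ≈ −€950 million.

−€950 million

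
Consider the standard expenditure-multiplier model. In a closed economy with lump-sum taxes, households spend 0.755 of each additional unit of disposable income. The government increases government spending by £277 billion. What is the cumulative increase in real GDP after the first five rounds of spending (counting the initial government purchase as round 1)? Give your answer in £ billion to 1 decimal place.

Round 1 adds ΔG = £277 billion; each later round is MPC = 0.755 times the previous.
After 5 rounds: 277 + 209.135 + 157.896925 + 119.212178375 + 90.005194673125 = ΔG·(1 − c^5)/(1 − c) = 277 × (1 − 0.245321017971875)/0.245 ≈ £853.2 billion.

£853.2 billion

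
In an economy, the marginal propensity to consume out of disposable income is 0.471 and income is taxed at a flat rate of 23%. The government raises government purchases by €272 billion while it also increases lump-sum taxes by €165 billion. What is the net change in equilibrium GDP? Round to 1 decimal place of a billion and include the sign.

Expenditure multiplier = 1/(1 − c(1−t)) = 1/(1 − 0.471×0.77) = 1/0.63733 ≈ 1.569.
ΔG contributes k·ΔG = (+€272 billion) / 0.63733 ≈ +€426.8 billion.
ΔT of +€165 billion changes first-round spending by −c·ΔT = −€77.715 billion, contributing k·(−c·ΔT) = (−€77.715 billion) / 0.63733 ≈ −€121.9 billion.
Net ΔY = k(ΔG − c·ΔT) = (+€194.285 billion) / 0.63733 ≈ +€304.8 billion.

+€304.8 billion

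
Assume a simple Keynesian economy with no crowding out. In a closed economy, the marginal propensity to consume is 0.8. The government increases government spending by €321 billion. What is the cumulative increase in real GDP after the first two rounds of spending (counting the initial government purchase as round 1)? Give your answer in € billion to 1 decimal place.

€577.8 billion

Round 1 adds ΔG = €321 billion; each later round is MPC = 0.8 times the previous.
After 2 rounds: 321 + 256.8 = ΔG·(1 − c^2)/(1 − c) = 321 × (1 − 0.64)/0.2 = €577.8 billion.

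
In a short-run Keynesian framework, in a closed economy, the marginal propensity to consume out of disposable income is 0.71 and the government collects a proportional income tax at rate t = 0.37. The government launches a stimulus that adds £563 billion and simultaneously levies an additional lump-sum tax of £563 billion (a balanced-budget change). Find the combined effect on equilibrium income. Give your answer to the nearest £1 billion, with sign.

+£295 billion

Expenditure multiplier = 1/(1 − c(1−t)) = 1/(1 − 0.71×0.63) = 1/0.5527 ≈ 1.809.
ΔG contributes k·ΔG = (+£563 billion) / 0.5527 ≈ +£1,018.6 billion.
ΔT of +£563 billion changes first-round spending by −c·ΔT = −£399.73 billion, contributing k·(−c·ΔT) = (−£399.73 billion) / 0.5527 ≈ −£723.2 billion.
Net ΔY = k(ΔG − c·ΔT) = (+£163.27 billion) / 0.5527 ≈ +£295 billion.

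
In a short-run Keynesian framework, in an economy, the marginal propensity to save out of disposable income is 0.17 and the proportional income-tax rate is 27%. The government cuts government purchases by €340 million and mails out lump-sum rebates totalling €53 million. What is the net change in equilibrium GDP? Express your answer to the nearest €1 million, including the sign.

MPC = 1 − MPS = 1 − 0.17 = 0.83.
Expenditure multiplier = 1/(1 − c(1−t)) = 1/(1 − 0.83×0.73) = 1/0.3941 ≈ 2.537.
ΔG contributes k·ΔG = (−€340 million) / 0.3941 ≈ −€862.7 million.
ΔT of −€53 million changes first-round spending by −c·ΔT = +€43.99 million, contributing k·(−c·ΔT) = (+€43.99 million) / 0.3941 ≈ +€111.6 million.
Net ΔY = k(ΔG − c·ΔT) = (−€296.01 million) / 0.3941 ≈ −€751 million.

−€751 million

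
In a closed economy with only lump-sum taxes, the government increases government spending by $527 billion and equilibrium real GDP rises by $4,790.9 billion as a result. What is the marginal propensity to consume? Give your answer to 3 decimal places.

0.890

Implied spending multiplier k = ΔY/ΔG = 4,790.9/527 ≈ 9.0909.
Since k = 1/(1 − MPC), MPC = 1 − 1/k = 1 − ΔG/ΔY = 1 − 527/4,790.9 ≈ 0.890.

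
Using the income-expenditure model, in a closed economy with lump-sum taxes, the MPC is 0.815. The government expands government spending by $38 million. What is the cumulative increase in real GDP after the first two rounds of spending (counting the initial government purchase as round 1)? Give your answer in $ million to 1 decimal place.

Round 1 adds ΔG = $38 million; each later round is MPC = 0.815 times the previous.
After 2 rounds: 38 + 30.97 = ΔG·(1 − c^2)/(1 − c) = 38 × (1 − 0.664225)/0.185 ≈ $69 million.

$69.0 million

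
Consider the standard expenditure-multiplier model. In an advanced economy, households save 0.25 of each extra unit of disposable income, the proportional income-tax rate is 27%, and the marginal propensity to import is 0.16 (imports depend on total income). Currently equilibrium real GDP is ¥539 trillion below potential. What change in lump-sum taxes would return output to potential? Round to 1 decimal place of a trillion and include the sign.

MPC = 1 − MPS = 1 − 0.25 = 0.75.
Spending multiplier = 1/(1 − c(1−t) + m) = 1/(1 − 0.75×0.73 + 0.16) = 1/0.6125 ≈ 1.633.
Tax multiplier = −c·k = −0.75/0.6125 ≈ −1.224. Need ΔY = +¥539 trillion, so ΔT = ΔY/(−c·k) = −(+¥539 trillion) × 0.6125 / 0.75 ≈ −¥440.2 trillion.
The government should cut lump-sum taxes by ¥440.2 trillion.

−¥440.2 trillion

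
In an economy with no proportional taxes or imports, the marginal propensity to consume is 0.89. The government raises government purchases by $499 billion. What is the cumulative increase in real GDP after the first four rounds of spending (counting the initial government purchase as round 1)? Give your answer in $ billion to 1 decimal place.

$1,690.1 billion

Round 1 adds ΔG = $499 billion; each later round is MPC = 0.89 times the previous.
After 4 rounds: 499 + 444.11 + 395.2579 + 351.779531 = ΔG·(1 − c^4)/(1 − c) = 499 × (1 − 0.62742241)/0.11 ≈ $1,690.1 billion.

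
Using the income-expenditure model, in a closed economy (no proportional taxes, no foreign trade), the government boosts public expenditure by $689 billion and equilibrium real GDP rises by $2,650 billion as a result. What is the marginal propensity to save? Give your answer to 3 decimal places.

0.260

Implied spending multiplier k = ΔY/ΔG = 2,650/689 ≈ 3.8462.
Since k = 1/(1 − MPC), MPC = 1 − 1/k = 1 − ΔG/ΔY = 1 − 689/2,650 = 0.740.
MPS = 1 − MPC = 0.260.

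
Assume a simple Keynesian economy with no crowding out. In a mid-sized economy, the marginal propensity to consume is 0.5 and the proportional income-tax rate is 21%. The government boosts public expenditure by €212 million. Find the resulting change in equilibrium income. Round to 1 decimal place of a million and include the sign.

+€350.4 million

Expenditure multiplier = 1/(1 − c(1−t)) = 1/(1 − 0.5×0.79) = 1/0.605 ≈ 1.653.
ΔY = k × ΔG = (+€212 million) / 0.605 ≈ +€350.4 million.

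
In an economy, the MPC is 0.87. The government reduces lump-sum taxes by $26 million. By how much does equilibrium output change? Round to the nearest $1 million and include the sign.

+$174 million

A lump-sum tax change of −$26 million shifts disposable income by +$26 million; first-round consumption changes by −c × ΔT = −0.87 × (−$26 million) = +$22.62 million.
Expenditure multiplier = 1/(1 − MPC) = 1/(1 − 0.87) = 1/0.13 ≈ 7.692.
The tax multiplier is −c × k ≈ −6.692, so ΔY = k × (−c·ΔT) = (+$22.62 million) / 0.13 = +$174 million.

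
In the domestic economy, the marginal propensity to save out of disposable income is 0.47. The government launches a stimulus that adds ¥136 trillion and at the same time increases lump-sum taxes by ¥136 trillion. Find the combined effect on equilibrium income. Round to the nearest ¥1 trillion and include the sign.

+¥136 trillion

MPC = 1 − MPS = 1 − 0.47 = 0.53.
Expenditure multiplier = 1/(1 − MPC) = 1/(1 − 0.53) = 1/0.47 ≈ 2.128.
ΔG contributes k·ΔG = (+¥136 trillion) / 0.47 ≈ +¥289.4 trillion.
ΔT of +¥136 trillion changes first-round spending by −c·ΔT = −¥72.08 trillion, contributing k·(−c·ΔT) = (−¥72.08 trillion) / 0.47 ≈ −¥153.4 trillion.
With ΔG = ΔT and no other leakages, the balanced-budget multiplier is 1, so ΔY = ΔG = +¥136 trillion.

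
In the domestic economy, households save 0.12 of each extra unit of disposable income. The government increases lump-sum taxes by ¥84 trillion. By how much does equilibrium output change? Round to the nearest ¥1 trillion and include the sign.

MPC = 1 − MPS = 1 − 0.12 = 0.88.
A lump-sum tax change of +¥84 trillion shifts disposable income by −¥84 trillion; first-round consumption changes by −c × ΔT = −0.88 × (+¥84 trillion) = −¥73.92 trillion.
Expenditure multiplier = 1/(1 − MPC) = 1/(1 − 0.88) = 1/0.12 ≈ 8.333.
The tax multiplier is −c × k ≈ −7.333, so ΔY = k × (−c·ΔT) = (−¥73.92 trillion) / 0.12 = −¥616 trillion.

−¥616 trillion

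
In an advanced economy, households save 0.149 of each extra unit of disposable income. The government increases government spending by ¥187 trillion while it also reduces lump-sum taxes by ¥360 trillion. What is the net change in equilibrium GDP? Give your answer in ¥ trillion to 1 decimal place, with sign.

+¥3,311.1 trillion

MPC = 1 − MPS = 1 − 0.149 = 0.851.
Expenditure multiplier = 1/(1 − MPC) = 1/(1 − 0.851) = 1/0.149 ≈ 6.711.
ΔG contributes k·ΔG = (+¥187 trillion) / 0.149 ≈ +¥1,255 trillion.
ΔT of −¥360 trillion changes first-round spending by −c·ΔT = +¥306.36 trillion, contributing k·(−c·ΔT) = (+¥306.36 trillion) / 0.149 ≈ +¥2,056.1 trillion.
Net ΔY = k(ΔG − c·ΔT) = (+¥493.36 trillion) / 0.149 ≈ +¥3,311.1 trillion.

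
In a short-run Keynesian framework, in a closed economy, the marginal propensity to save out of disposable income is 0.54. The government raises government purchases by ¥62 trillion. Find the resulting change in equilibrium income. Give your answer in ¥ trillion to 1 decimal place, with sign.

MPC = 1 − MPS = 1 − 0.54 = 0.46.
Expenditure multiplier = 1/(1 − MPC) = 1/(1 − 0.46) = 1/0.54 ≈ 1.852.
ΔY = k × ΔG = (+¥62 trillion) / 0.54 ≈ +¥114.8 trillion.

+¥114.8 trillion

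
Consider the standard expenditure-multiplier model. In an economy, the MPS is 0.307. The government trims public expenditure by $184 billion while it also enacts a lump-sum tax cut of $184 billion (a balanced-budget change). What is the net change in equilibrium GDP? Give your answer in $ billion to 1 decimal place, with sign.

−$184.0 billion

MPC = 1 − MPS = 1 − 0.307 = 0.693.
Expenditure multiplier = 1/(1 − MPC) = 1/(1 − 0.693) = 1/0.307 ≈ 3.257.
ΔG contributes k·ΔG = (−$184 billion) / 0.307 ≈ −$599.3 billion.
ΔT of −$184 billion changes first-round spending by −c·ΔT = +$127.512 billion, contributing k·(−c·ΔT) = (+$127.512 billion) / 0.307 ≈ +$415.3 billion.
With ΔG = ΔT and no other leakages, the balanced-budget multiplier is 1, so ΔY = ΔG = −$184 billion.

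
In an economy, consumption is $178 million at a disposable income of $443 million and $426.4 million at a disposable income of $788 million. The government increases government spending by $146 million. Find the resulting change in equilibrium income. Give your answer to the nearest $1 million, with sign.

+$521 million

MPC = ΔC/ΔYd = (426.4 − 178)/(788 − 443) = 248.4/345 = 0.72.
Government-spending multiplier = 1/(1 − MPC) = 1/(1 − 0.72) = 1/0.28 ≈ 3.571.
ΔY = k × ΔG = (+$146 million) / 0.28 ≈ +$521 million.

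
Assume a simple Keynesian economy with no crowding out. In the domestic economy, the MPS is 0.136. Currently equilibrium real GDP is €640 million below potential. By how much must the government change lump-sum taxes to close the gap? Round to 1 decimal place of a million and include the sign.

−€100.7 million

MPC = 1 − MPS = 1 − 0.136 = 0.864.
Spending multiplier = 1/(1 − MPC) = 1/(1 − 0.864) = 1/0.136 ≈ 7.353.
Tax multiplier = −c·k = −0.864/0.136 ≈ −6.353. Need ΔY = +€640 million, so ΔT = ΔY/(−c·k) = −(+€640 million) × 0.136 / 0.864 ≈ −€100.7 million.
The government should cut lump-sum taxes by €100.7 million.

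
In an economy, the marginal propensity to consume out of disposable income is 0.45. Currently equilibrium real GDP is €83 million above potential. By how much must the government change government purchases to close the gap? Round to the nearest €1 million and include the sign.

−€46 million

Spending multiplier = 1/(1 − MPC) = 1/(1 − 0.45) = 1/0.55 ≈ 1.818.
Need ΔY = −€83 million, so ΔG = ΔY/k = (−€83 million) × 0.55 ≈ −€46 million.
The government should cut government purchases by €46 million.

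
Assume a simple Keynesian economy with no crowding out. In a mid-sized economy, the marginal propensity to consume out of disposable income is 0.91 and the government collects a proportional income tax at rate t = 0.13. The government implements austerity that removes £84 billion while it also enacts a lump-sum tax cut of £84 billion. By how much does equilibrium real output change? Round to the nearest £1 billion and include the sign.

−£36 billion

Expenditure multiplier = 1/(1 − c(1−t)) = 1/(1 − 0.91×0.87) = 1/0.2083 ≈ 4.801.
ΔG contributes k·ΔG = (−£84 billion) / 0.2083 ≈ −£403.3 billion.
ΔT of −£84 billion changes first-round spending by −c·ΔT = +£76.44 billion, contributing k·(−c·ΔT) = (+£76.44 billion) / 0.2083 ≈ +£367 billion.
Net ΔY = k(ΔG − c·ΔT) = (−£7.56 billion) / 0.2083 ≈ −£36 billion.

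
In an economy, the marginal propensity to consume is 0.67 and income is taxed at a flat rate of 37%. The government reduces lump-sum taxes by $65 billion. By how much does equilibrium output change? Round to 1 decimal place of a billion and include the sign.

+$75.4 billion

A lump-sum tax change of −$65 billion shifts disposable income by +$65 billion; first-round consumption changes by −c × ΔT = −0.67 × (−$65 billion) = +$43.55 billion.
Expenditure multiplier = 1/(1 − c(1−t)) = 1/(1 − 0.67×0.63) = 1/0.5779 ≈ 1.73.
The tax multiplier is −c × k ≈ −1.159, so ΔY = k × (−c·ΔT) = (+$43.55 billion) / 0.5779 ≈ +$75.4 billion.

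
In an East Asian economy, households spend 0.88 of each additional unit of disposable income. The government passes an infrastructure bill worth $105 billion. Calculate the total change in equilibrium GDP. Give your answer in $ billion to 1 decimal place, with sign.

+$875.0 billion

Spending multiplier = 1/(1 − MPC) = 1/(1 − 0.88) = 1/0.12 ≈ 8.333.
ΔY = k × ΔG = (+$105 billion) / 0.12 = +$875 billion.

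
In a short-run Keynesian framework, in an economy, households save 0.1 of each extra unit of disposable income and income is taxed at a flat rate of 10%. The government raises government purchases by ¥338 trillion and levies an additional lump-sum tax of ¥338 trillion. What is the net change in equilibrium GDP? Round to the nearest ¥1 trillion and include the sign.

+¥178 trillion

MPC = 1 − MPS = 1 − 0.1 = 0.9.
Expenditure multiplier = 1/(1 − c(1−t)) = 1/(1 − 0.9×0.9) = 1/0.19 ≈ 5.263.
ΔG contributes k·ΔG = (+¥338 trillion) / 0.19 ≈ +¥1,778.9 trillion.
ΔT of +¥338 trillion changes first-round spending by −c·ΔT = −¥304.2 trillion, contributing k·(−c·ΔT) = (−¥304.2 trillion) / 0.19 ≈ −¥1,601.1 trillion.
Net ΔY = k(ΔG − c·ΔT) = (+¥33.8 trillion) / 0.19 ≈ +¥178 trillion.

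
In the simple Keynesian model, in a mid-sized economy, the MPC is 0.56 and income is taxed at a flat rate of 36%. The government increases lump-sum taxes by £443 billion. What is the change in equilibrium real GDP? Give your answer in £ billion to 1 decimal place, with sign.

−£386.7 billion

A lump-sum tax change of +£443 billion shifts disposable income by −£443 billion; first-round consumption changes by −c × ΔT = −0.56 × (+£443 billion) = −£248.08 billion.
Expenditure multiplier = 1/(1 − c(1−t)) = 1/(1 − 0.56×0.64) = 1/0.6416 ≈ 1.559.
The tax multiplier is −c × k ≈ −0.873, so ΔY = k × (−c·ΔT) = (−£248.08 billion) / 0.6416 ≈ −£386.7 billion.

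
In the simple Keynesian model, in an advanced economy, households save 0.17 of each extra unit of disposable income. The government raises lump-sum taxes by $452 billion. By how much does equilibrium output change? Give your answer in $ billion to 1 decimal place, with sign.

MPC = 1 − MPS = 1 − 0.17 = 0.83.
A lump-sum tax change of +$452 billion shifts disposable income by −$452 billion; first-round consumption changes by −c × ΔT = −0.83 × (+$452 billion) = −$375.16 billion.
Expenditure multiplier = 1/(1 − MPC) = 1/(1 − 0.83) = 1/0.17 ≈ 5.882.
The tax multiplier is −c × k ≈ −4.882, so ΔY = k × (−c·ΔT) = (−$375.16 billion) / 0.17 ≈ −$2,206.8 billion.

−$2,206.8 billion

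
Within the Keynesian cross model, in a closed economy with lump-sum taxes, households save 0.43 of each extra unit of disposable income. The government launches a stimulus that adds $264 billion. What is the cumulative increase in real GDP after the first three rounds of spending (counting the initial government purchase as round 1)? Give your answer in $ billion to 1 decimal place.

MPC = 1 − MPS = 1 − 0.43 = 0.57.
Round 1 adds ΔG = $264 billion; each later round is MPC = 0.57 times the previous.
After 3 rounds: 264 + 150.48 + 85.7736 = ΔG·(1 − c^3)/(1 − c) = 264 × (1 − 0.185193)/0.43 ≈ $500.3 billion.

$500.3 billion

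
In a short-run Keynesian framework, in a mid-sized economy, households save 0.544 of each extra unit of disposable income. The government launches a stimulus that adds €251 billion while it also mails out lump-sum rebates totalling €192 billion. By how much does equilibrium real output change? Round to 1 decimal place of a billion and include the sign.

MPC = 1 − MPS = 1 − 0.544 = 0.456.
Expenditure multiplier = 1/(1 − MPC) = 1/(1 − 0.456) = 1/0.544 ≈ 1.838.
ΔG contributes k·ΔG = (+€251 billion) / 0.544 ≈ +€461.4 billion.
ΔT of −€192 billion changes first-round spending by −c·ΔT = +€87.552 billion, contributing k·(−c·ΔT) = (+€87.552 billion) / 0.544 ≈ +€160.9 billion.
Net ΔY = k(ΔG − c·ΔT) = (+€338.552 billion) / 0.544 ≈ +€622.3 billion.

+€622.3 billion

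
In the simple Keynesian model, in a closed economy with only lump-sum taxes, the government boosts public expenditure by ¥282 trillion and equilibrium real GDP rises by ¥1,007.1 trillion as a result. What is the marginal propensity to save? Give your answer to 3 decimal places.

0.280

Implied spending multiplier k = ΔY/ΔG = 1,007.1/282 ≈ 3.5713.
Since k = 1/(1 − MPC), MPC = 1 − 1/k = 1 − ΔG/ΔY = 1 − 282/1,007.1 ≈ 0.720.
MPS = 1 − MPC = 0.280.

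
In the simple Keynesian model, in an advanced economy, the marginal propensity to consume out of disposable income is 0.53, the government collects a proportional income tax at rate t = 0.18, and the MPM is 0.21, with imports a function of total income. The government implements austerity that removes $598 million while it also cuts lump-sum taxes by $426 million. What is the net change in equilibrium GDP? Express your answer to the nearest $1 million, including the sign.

−$480 million

Expenditure multiplier = 1/(1 − c(1−t) + m) = 1/(1 − 0.53×0.82 + 0.21) = 1/0.7754 ≈ 1.29.
ΔG contributes k·ΔG = (−$598 million) / 0.7754 ≈ −$771.2 million.
ΔT of −$426 million changes first-round spending by −c·ΔT = +$225.78 million, contributing k·(−c·ΔT) = (+$225.78 million) / 0.7754 ≈ +$291.2 million.
Net ΔY = k(ΔG − c·ΔT) = (−$372.22 million) / 0.7754 ≈ −$480 million.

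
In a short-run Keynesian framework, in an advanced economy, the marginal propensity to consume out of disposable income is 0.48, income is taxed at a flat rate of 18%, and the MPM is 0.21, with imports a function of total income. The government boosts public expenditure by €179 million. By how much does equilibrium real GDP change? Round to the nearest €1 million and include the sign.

Government-spending multiplier = 1/(1 − c(1−t) + m) = 1/(1 − 0.48×0.82 + 0.21) = 1/0.8164 ≈ 1.225.
ΔY = k × ΔG = (+€179 million) / 0.8164 ≈ +€219 million.

+€219 million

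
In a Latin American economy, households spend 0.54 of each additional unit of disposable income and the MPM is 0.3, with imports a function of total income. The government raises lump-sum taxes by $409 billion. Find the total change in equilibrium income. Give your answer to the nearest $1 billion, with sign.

A lump-sum tax change of +$409 billion shifts disposable income by −$409 billion; first-round consumption changes by −c × ΔT = −0.54 × (+$409 billion) = −$220.86 billion.
Expenditure multiplier = 1/(1 − c + m) = 1/(1 − 0.54 + 0.3) = 1/0.76 ≈ 1.316.
The tax multiplier is −c × k ≈ −0.711, so ΔY = k × (−c·ΔT) = (−$220.86 billion) / 0.76 ≈ −$291 billion.

−$291 billion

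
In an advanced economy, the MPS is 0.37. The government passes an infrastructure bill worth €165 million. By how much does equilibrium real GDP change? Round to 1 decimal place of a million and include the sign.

MPC = 1 − MPS = 1 − 0.37 = 0.63.
Government-spending multiplier = 1/(1 − MPC) = 1/(1 − 0.63) = 1/0.37 ≈ 2.703.
ΔY = k × ΔG = (+€165 million) / 0.37 ≈ +€445.9 million.

+€445.9 million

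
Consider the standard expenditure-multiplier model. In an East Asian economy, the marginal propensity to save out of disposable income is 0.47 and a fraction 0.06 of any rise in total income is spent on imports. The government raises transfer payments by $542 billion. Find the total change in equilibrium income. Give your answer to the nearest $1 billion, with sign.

+$542 billion

MPC = 1 − MPS = 1 − 0.47 = 0.53.
The transfer change shifts disposable income by +$542 billion, so first-round consumption changes by c·ΔTR = 0.53 × (+$542 billion) = +$287.26 billion.
Expenditure multiplier = 1/(1 − c + m) = 1/(1 − 0.53 + 0.06) = 1/0.53 ≈ 1.887.
The transfer multiplier is c × k = 1, so ΔY = k × (c·ΔTR) = (+$287.26 billion) / 0.53 = +$542 billion.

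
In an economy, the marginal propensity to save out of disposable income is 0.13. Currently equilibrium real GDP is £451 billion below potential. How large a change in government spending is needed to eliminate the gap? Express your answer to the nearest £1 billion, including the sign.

+£59 billion

MPC = 1 − MPS = 1 − 0.13 = 0.87.
Spending multiplier = 1/(1 − MPC) = 1/(1 − 0.87) = 1/0.13 ≈ 7.692.
Need ΔY = +£451 billion, so ΔG = ΔY/k = (+£451 billion) × 0.13 ≈ +£59 billion.
The government should increase government spending by £59 billion.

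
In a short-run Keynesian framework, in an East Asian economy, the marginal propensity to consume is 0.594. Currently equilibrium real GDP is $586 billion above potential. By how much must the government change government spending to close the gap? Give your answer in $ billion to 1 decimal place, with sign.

Spending multiplier = 1/(1 − MPC) = 1/(1 − 0.594) = 1/0.406 ≈ 2.463.
Need ΔY = −$586 billion, so ΔG = ΔY/k = (−$586 billion) × 0.406 ≈ −$237.9 billion.
The government should cut government spending by $237.9 billion.

−$237.9 billion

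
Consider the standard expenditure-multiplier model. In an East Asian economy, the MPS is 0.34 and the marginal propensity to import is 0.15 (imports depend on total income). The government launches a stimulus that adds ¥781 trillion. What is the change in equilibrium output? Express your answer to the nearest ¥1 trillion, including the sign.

MPC = 1 − MPS = 1 − 0.34 = 0.66.
Spending multiplier = 1/(1 − c + m) = 1/(1 − 0.66 + 0.15) = 1/0.49 ≈ 2.041.
ΔY = k × ΔG = (+¥781 trillion) / 0.49 ≈ +¥1,594 trillion.

+¥1,594 trillion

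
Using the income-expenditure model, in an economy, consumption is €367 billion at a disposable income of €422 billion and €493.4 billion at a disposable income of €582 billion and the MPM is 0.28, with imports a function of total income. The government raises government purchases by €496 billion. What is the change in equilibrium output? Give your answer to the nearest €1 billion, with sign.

MPC = ΔC/ΔYd = (493.4 − 367)/(582 − 422) = 126.4/160 = 0.79.
Government-spending multiplier = 1/(1 − c + m) = 1/(1 − 0.79 + 0.28) = 1/0.49 ≈ 2.041.
ΔY = k × ΔG = (+€496 billion) / 0.49 ≈ +€1,012 billion.

+€1,012 billion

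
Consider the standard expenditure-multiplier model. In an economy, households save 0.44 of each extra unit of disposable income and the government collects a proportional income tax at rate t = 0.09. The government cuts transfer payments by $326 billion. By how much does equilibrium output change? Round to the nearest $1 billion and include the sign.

−$372 billion

MPC = 1 − MPS = 1 − 0.44 = 0.56.
The transfer change shifts disposable income by −$326 billion, so first-round consumption changes by c·ΔTR = 0.56 × (−$326 billion) = −$182.56 billion.
Expenditure multiplier = 1/(1 − c(1−t)) = 1/(1 − 0.56×0.91) = 1/0.4904 ≈ 2.039.
The transfer multiplier is c × k ≈ 1.142, so ΔY = k × (c·ΔTR) = (−$182.56 billion) / 0.4904 ≈ −$372 billion.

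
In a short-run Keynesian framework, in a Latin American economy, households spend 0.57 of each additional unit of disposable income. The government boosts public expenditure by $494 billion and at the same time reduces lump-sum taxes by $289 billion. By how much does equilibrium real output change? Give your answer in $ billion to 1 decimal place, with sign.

Expenditure multiplier = 1/(1 − MPC) = 1/(1 − 0.57) = 1/0.43 ≈ 2.326.
ΔG contributes k·ΔG = (+$494 billion) / 0.43 ≈ +$1,148.8 billion.
ΔT of −$289 billion changes first-round spending by −c·ΔT = +$164.73 billion, contributing k·(−c·ΔT) = (+$164.73 billion) / 0.43 ≈ +$383.1 billion.
Net ΔY = k(ΔG − c·ΔT) = (+$658.73 billion) / 0.43 ≈ +$1,531.9 billion.

+$1,531.9 billion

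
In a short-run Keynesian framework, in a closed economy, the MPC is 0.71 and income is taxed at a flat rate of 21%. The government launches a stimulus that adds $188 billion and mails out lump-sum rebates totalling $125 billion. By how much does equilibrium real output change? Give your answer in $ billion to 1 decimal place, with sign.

+$630.3 billion

Expenditure multiplier = 1/(1 − c(1−t)) = 1/(1 − 0.71×0.79) = 1/0.4391 ≈ 2.277.
ΔG contributes k·ΔG = (+$188 billion) / 0.4391 ≈ +$428.1 billion.
ΔT of −$125 billion changes first-round spending by −c·ΔT = +$88.75 billion, contributing k·(−c·ΔT) = (+$88.75 billion) / 0.4391 ≈ +$202.1 billion.
Net ΔY = k(ΔG − c·ΔT) = (+$276.75 billion) / 0.4391 ≈ +$630.3 billion.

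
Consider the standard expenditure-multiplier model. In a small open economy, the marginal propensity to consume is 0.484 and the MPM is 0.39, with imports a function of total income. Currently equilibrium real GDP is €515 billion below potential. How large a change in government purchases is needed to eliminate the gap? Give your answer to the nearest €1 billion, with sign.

+€467 billion

Spending multiplier = 1/(1 − c + m) = 1/(1 − 0.484 + 0.39) = 1/0.906 ≈ 1.104.
Need ΔY = +€515 billion, so ΔG = ΔY/k = (+€515 billion) × 0.906 ≈ +€467 billion.
The government should increase government purchases by €467 billion.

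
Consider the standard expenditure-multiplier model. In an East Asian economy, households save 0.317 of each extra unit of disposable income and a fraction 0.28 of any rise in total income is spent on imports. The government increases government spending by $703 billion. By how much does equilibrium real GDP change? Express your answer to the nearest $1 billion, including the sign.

+$1,178 billion

MPC = 1 − MPS = 1 − 0.317 = 0.683.
Expenditure multiplier = 1/(1 − c + m) = 1/(1 − 0.683 + 0.28) = 1/0.597 ≈ 1.675.
ΔY = k × ΔG = (+$703 billion) / 0.597 ≈ +$1,178 billion.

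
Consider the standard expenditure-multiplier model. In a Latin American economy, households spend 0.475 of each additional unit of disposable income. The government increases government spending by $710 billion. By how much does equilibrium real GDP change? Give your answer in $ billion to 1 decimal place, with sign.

Spending multiplier = 1/(1 − MPC) = 1/(1 − 0.475) = 1/0.525 ≈ 1.905.
ΔY = k × ΔG = (+$710 billion) / 0.525 ≈ +$1,352.4 billion.

+$1,352.4 billion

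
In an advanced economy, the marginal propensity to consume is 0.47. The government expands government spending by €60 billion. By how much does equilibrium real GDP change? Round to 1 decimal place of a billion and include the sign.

Expenditure multiplier = 1/(1 − MPC) = 1/(1 − 0.47) = 1/0.53 ≈ 1.887.
ΔY = k × ΔG = (+€60 billion) / 0.53 ≈ +€113.2 billion.

+€113.2 billion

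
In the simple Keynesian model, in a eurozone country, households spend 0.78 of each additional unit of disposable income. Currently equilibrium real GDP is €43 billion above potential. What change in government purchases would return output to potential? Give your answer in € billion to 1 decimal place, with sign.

Spending multiplier = 1/(1 − MPC) = 1/(1 − 0.78) = 1/0.22 ≈ 4.545.
Need ΔY = −€43 billion, so ΔG = ΔY/k = (−€43 billion) × 0.22 ≈ −€9.5 billion.
The government should cut government purchases by €9.5 billion.

−€9.5 billion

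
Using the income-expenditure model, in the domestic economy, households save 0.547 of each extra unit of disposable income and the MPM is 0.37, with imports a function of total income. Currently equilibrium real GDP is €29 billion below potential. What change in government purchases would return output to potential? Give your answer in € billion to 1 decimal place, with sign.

+€26.6 billion

MPC = 1 − MPS = 1 − 0.547 = 0.453.
Spending multiplier = 1/(1 − c + m) = 1/(1 − 0.453 + 0.37) = 1/0.917 ≈ 1.091.
Need ΔY = +€29 billion, so ΔG = ΔY/k = (+€29 billion) × 0.917 ≈ +€26.6 billion.
The government should increase government purchases by €26.6 billion.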